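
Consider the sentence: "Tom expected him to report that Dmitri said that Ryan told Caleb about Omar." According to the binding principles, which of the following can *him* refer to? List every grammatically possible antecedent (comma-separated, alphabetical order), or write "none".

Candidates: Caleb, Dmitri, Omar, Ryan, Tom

*him* is a pronoun; Principle B requires it to be free in its binding domain — the matrix clause.
— Caleb: object of the clause headed by 'told'; is c-commanded by the pronoun; coreference would bind this R-expression — blocked (Principle C).
— Dmitri: subject of the clause headed by 'said'; is c-commanded by the pronoun; coreference would bind this R-expression — blocked (Principle C).
— Omar: second object of the clause headed by 'told'; is c-commanded by the pronoun; coreference would bind this R-expression — blocked (Principle C).
— Ryan: subject of the clause headed by 'told'; is c-commanded by the pronoun; coreference would bind this R-expression — blocked (Principle C).
— Tom: subject of the matrix clause; c-commands the pronoun within its binding domain — blocked (Principle B).

none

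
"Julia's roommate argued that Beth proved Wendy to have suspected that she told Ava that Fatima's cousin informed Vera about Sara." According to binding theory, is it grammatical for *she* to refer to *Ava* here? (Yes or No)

*Ava* is an R-expression; Principle C requires it to be free (not bound by any c-commanding expression).
— she: subject of the clause headed by 'told'; the pronoun c-commands the R-expression — coreference blocked (Principle C).

No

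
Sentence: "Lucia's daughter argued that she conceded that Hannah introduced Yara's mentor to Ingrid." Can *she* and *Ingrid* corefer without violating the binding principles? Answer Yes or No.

No

*Ingrid* is an R-expression; Principle C requires it to be free (not bound by any c-commanding expression).
— she: subject of the clause headed by 'conceded'; the pronoun c-commands the R-expression — coreference blocked (Principle C).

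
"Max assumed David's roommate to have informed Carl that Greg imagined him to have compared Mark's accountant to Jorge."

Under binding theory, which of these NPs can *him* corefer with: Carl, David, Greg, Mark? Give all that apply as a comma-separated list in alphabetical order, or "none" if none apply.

Carl, David

*him* is a pronoun; Principle B requires it to be free in its binding domain — the clause headed by 'imagined'.
— Carl: object of the clause headed by 'informed'; c-commands the pronoun but lies outside its binding domain — allowed.
— David: possessor inside the subject DP of the clause headed by 'informed'; does not c-command the pronoun — Principle B does not apply; allowed.
— Greg: subject of the clause headed by 'imagined'; c-commands the pronoun within its binding domain — blocked (Principle B).
— Mark: possessor inside the object DP of the clause headed by 'compared'; is c-commanded by the pronoun; coreference would bind this R-expression — blocked (Principle C).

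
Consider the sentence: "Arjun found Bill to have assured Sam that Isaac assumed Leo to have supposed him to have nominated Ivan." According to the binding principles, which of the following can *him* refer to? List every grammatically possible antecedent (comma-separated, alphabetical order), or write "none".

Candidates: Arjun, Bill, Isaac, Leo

Arjun, Bill, Isaac

*him* is a pronoun; Principle B requires it to be free in its binding domain — the clause headed by 'supposed'.
— Arjun: subject of the matrix clause; c-commands the pronoun but lies outside its binding domain — allowed.
— Bill: subject of the clause headed by 'assured'; c-commands the pronoun but lies outside its binding domain — allowed.
— Isaac: subject of the clause headed by 'assumed'; c-commands the pronoun but lies outside its binding domain — allowed.
— Leo: subject of the clause headed by 'supposed'; c-commands the pronoun within its binding domain — blocked (Principle B).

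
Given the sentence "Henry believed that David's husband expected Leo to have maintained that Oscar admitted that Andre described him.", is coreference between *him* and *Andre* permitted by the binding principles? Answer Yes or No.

No

*him* is a pronoun; Principle B requires it to be free in its binding domain — the clause headed by 'described'.
— Andre: subject of the clause headed by 'described'; c-commands the pronoun within its binding domain — blocked (Principle B).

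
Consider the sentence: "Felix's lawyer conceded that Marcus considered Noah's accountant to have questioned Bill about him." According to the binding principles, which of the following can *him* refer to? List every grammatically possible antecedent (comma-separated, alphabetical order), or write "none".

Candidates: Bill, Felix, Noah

*him* is a pronoun; Principle B requires it to be free in its binding domain — the clause headed by 'questioned'.
— Bill: object of the clause headed by 'questioned'; c-commands the pronoun within its binding domain — blocked (Principle B).
— Felix: possessor inside the subject DP of the matrix clause; does not c-command the pronoun — Principle B does not apply; allowed.
— Noah: possessor inside the subject DP of the clause headed by 'questioned'; does not c-command the pronoun — Principle B does not apply; allowed.

Felix, Noah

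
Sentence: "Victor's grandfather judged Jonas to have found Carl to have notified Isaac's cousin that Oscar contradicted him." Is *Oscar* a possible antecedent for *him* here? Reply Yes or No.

*him* is a pronoun; Principle B requires it to be free in its binding domain — the clause headed by 'contradicted'.
— Oscar: subject of the clause headed by 'contradicted'; c-commands the pronoun within its binding domain — blocked (Principle B).

No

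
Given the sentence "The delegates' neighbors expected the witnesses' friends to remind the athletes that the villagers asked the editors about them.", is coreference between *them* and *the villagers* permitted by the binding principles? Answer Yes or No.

*them* is a pronoun; Principle B requires it to be free in its binding domain — the clause headed by 'asked'.
— the villagers: subject of the clause headed by 'asked'; c-commands the pronoun within its binding domain — blocked (Principle B).

No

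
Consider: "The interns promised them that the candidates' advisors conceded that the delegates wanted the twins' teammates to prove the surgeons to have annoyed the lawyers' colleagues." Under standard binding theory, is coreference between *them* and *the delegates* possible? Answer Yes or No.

No

*the delegates* is an R-expression; Principle C requires it to be free (not bound by any c-commanding expression).
— them: object of the matrix clause; the pronoun c-commands the R-expression — coreference blocked (Principle C).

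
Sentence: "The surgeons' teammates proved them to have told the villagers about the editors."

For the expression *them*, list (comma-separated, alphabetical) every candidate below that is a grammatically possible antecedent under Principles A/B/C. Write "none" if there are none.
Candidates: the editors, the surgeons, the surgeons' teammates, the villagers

*them* is a pronoun; Principle B requires it to be free in its binding domain — the matrix clause.
— the editors: second object of the clause headed by 'told'; is c-commanded by the pronoun; coreference would bind this R-expression — blocked (Principle C).
— the surgeons: possessor inside the subject DP of the matrix clause; does not c-command the pronoun — Principle B does not apply; allowed.
— the surgeons' teammates: subject of the matrix clause; c-commands the pronoun within its binding domain — blocked (Principle B).
— the villagers: object of the clause headed by 'told'; is c-commanded by the pronoun; coreference would bind this R-expression — blocked (Principle C).

the surgeons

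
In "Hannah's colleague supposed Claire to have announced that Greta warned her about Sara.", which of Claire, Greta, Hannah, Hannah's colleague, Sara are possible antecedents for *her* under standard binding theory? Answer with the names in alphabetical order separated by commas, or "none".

*her* is a pronoun; Principle B requires it to be free in its binding domain — the clause headed by 'warned'.
— Claire: subject of the clause headed by 'announced'; c-commands the pronoun but lies outside its binding domain — allowed.
— Greta: subject of the clause headed by 'warned'; c-commands the pronoun within its binding domain — blocked (Principle B).
— Hannah: possessor inside the subject DP of the matrix clause; does not c-command the pronoun — Principle B does not apply; allowed.
— Hannah's colleague: subject of the matrix clause; c-commands the pronoun but lies outside its binding domain — allowed.
— Sara: second object of the clause headed by 'warned'; is c-commanded by the pronoun; coreference would bind this R-expression — blocked (Principle C).

Claire, Hannah, Hannah's colleague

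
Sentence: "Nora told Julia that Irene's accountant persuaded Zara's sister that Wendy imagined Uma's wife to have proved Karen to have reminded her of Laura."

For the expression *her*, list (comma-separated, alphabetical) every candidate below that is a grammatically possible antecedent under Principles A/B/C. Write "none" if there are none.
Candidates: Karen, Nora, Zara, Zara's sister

*her* is a pronoun; Principle B requires it to be free in its binding domain — the clause headed by 'reminded'.
— Karen: subject of the clause headed by 'reminded'; c-commands the pronoun within its binding domain — blocked (Principle B).
— Nora: subject of the matrix clause; c-commands the pronoun but lies outside its binding domain — allowed.
— Zara: possessor inside the object DP of the clause headed by 'persuaded'; does not c-command the pronoun — Principle B does not apply; allowed.
— Zara's sister: object of the clause headed by 'persuaded'; c-commands the pronoun but lies outside its binding domain — allowed.

Nora, Zara, Zara's sister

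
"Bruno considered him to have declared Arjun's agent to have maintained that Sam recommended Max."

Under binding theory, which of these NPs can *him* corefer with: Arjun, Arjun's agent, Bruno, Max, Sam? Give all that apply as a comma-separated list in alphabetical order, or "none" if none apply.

none

*him* is a pronoun; Principle B requires it to be free in its binding domain — the matrix clause.
— Arjun: possessor inside the subject DP of the clause headed by 'maintained'; is c-commanded by the pronoun; coreference would bind this R-expression — blocked (Principle C).
— Arjun's agent: subject of the clause headed by 'maintained'; is c-commanded by the pronoun; coreference would bind this R-expression — blocked (Principle C).
— Bruno: subject of the matrix clause; c-commands the pronoun within its binding domain — blocked (Principle B).
— Max: object of the clause headed by 'recommended'; is c-commanded by the pronoun; coreference would bind this R-expression — blocked (Principle C).
— Sam: subject of the clause headed by 'recommended'; is c-commanded by the pronoun; coreference would bind this R-expression — blocked (Principle C).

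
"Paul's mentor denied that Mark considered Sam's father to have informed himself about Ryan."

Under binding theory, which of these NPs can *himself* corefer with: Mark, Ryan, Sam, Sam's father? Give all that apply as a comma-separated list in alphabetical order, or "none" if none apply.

*himself* is a reflexive; Principle A requires it to be bound within its binding domain — the clause headed by 'informed'.
— Mark: subject of the clause headed by 'considered'; c-commands the reflexive but lies outside its binding domain — cannot bind it (Principle A).
— Ryan: second object of the clause headed by 'informed'; does not c-command the reflexive — cannot bind it (Principle A).
— Sam: possessor inside the subject DP of the clause headed by 'informed'; does not c-command the reflexive — cannot bind it (Principle A).
— Sam's father: subject of the clause headed by 'informed'; c-commands the reflexive within its binding domain — allowed (Principle A).

Sam's father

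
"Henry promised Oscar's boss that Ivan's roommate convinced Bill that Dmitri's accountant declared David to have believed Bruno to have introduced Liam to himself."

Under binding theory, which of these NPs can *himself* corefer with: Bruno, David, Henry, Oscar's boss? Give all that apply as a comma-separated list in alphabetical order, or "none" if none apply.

*himself* is a reflexive; Principle A requires it to be bound within its binding domain — the clause headed by 'introduced'.
— Bruno: subject of the clause headed by 'introduced'; c-commands the reflexive within its binding domain — allowed (Principle A).
— David: subject of the clause headed by 'believed'; c-commands the reflexive but lies outside its binding domain — cannot bind it (Principle A).
— Henry: subject of the matrix clause; c-commands the reflexive but lies outside its binding domain — cannot bind it (Principle A).
— Oscar's boss: object of the matrix clause; c-commands the reflexive but lies outside its binding domain — cannot bind it (Principle A).

Bruno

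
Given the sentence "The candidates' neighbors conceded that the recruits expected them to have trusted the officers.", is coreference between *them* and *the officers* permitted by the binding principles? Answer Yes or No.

*them* is a pronoun; Principle B requires it to be free in its binding domain — the clause headed by 'expected'.
— the officers: object of the clause headed by 'trusted'; is c-commanded by the pronoun; coreference would bind this R-expression — blocked (Principle C).

No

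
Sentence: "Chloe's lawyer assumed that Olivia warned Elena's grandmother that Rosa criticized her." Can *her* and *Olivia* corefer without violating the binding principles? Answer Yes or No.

*Olivia* is an R-expression; Principle C requires it to be free (not bound by any c-commanding expression).
— her: object of the clause headed by 'criticized'; the pronoun does not c-command the R-expression — coreference allowed.

Yes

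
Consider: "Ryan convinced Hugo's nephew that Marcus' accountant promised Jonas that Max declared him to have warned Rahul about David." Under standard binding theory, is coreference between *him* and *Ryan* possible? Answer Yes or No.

*Ryan* is an R-expression; Principle C requires it to be free (not bound by any c-commanding expression).
— him: subject of the clause headed by 'warned'; the pronoun does not c-command the R-expression — coreference allowed.

Yes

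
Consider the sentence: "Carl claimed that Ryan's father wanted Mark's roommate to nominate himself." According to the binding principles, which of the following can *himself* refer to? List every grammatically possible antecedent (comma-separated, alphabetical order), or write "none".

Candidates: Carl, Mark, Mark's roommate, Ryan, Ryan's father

*himself* is a reflexive; Principle A requires it to be bound within its binding domain — the clause headed by 'nominate'.
— Carl: subject of the matrix clause; c-commands the reflexive but lies outside its binding domain — cannot bind it (Principle A).
— Mark: possessor inside the subject DP of the clause headed by 'nominate'; does not c-command the reflexive — cannot bind it (Principle A).
— Mark's roommate: subject of the clause headed by 'nominate'; c-commands the reflexive within its binding domain — allowed (Principle A).
— Ryan: possessor inside the subject DP of the clause headed by 'wanted'; does not c-command the reflexive — cannot bind it (Principle A).
— Ryan's father: subject of the clause headed by 'wanted'; c-commands the reflexive but lies outside its binding domain — cannot bind it (Principle A).

Mark's roommate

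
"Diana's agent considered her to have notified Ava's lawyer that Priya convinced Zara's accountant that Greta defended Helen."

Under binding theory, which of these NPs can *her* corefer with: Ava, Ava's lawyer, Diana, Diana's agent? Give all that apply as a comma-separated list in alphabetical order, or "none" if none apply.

Diana

*her* is a pronoun; Principle B requires it to be free in its binding domain — the matrix clause.
— Ava: possessor inside the object DP of the clause headed by 'notified'; is c-commanded by the pronoun; coreference would bind this R-expression — blocked (Principle C).
— Ava's lawyer: object of the clause headed by 'notified'; is c-commanded by the pronoun; coreference would bind this R-expression — blocked (Principle C).
— Diana: possessor inside the subject DP of the matrix clause; does not c-command the pronoun — Principle B does not apply; allowed.
— Diana's agent: subject of the matrix clause; c-commands the pronoun within its binding domain — blocked (Principle B).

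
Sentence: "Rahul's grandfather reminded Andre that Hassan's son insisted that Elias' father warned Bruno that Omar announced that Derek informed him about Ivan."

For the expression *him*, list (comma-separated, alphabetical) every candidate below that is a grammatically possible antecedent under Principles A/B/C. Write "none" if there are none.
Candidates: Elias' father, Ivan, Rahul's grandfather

Elias' father, Rahul's grandfather

*him* is a pronoun; Principle B requires it to be free in its binding domain — the clause headed by 'informed'.
— Elias' father: subject of the clause headed by 'warned'; c-commands the pronoun but lies outside its binding domain — allowed.
— Ivan: second object of the clause headed by 'informed'; is c-commanded by the pronoun; coreference would bind this R-expression — blocked (Principle C).
— Rahul's grandfather: subject of the matrix clause; c-commands the pronoun but lies outside its binding domain — allowed.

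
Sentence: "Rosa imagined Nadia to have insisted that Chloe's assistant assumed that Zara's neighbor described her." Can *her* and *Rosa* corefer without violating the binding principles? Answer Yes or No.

Yes

*Rosa* is an R-expression; Principle C requires it to be free (not bound by any c-commanding expression).
— her: object of the clause headed by 'described'; the pronoun does not c-command the R-expression — coreference allowed.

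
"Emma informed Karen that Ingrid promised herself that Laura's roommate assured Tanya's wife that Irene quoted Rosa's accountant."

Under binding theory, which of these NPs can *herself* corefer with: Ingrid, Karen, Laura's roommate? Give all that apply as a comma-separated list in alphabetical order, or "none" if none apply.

Ingrid

*herself* is a reflexive; Principle A requires it to be bound within its binding domain — the clause headed by 'promised'.
— Ingrid: subject of the clause headed by 'promised'; c-commands the reflexive within its binding domain — allowed (Principle A).
— Karen: object of the matrix clause; c-commands the reflexive but lies outside its binding domain — cannot bind it (Principle A).
— Laura's roommate: subject of the clause headed by 'assured'; does not c-command the reflexive — cannot bind it (Principle A).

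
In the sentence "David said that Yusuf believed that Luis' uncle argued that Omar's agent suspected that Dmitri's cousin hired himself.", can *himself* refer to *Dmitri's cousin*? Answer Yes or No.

*himself* is a reflexive; Principle A requires it to be bound within its binding domain — the clause headed by 'hired'.
— Dmitri's cousin: subject of the clause headed by 'hired'; c-commands the reflexive within its binding domain — allowed (Principle A).

Yes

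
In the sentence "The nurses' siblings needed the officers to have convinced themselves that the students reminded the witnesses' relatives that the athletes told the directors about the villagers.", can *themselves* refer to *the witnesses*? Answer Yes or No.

No

*themselves* is a reflexive; Principle A requires it to be bound within its binding domain — the clause headed by 'convinced'.
— the witnesses: possessor inside the object DP of the clause headed by 'reminded'; does not c-command the reflexive — cannot bind it (Principle A).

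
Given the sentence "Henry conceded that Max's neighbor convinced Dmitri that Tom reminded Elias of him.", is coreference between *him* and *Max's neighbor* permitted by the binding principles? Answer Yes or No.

Yes

*him* is a pronoun; Principle B requires it to be free in its binding domain — the clause headed by 'reminded'.
— Max's neighbor: subject of the clause headed by 'convinced'; c-commands the pronoun but lies outside its binding domain — allowed.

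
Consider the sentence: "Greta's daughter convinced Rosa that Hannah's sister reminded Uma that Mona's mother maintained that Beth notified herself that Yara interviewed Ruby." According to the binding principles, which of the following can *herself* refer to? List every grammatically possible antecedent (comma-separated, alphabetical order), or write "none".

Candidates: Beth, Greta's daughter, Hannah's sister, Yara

Beth

*herself* is a reflexive; Principle A requires it to be bound within its binding domain — the clause headed by 'notified'.
— Beth: subject of the clause headed by 'notified'; c-commands the reflexive within its binding domain — allowed (Principle A).
— Greta's daughter: subject of the matrix clause; c-commands the reflexive but lies outside its binding domain — cannot bind it (Principle A).
— Hannah's sister: subject of the clause headed by 'reminded'; c-commands the reflexive but lies outside its binding domain — cannot bind it (Principle A).
— Yara: subject of the clause headed by 'interviewed'; does not c-command the reflexive — cannot bind it (Principle A).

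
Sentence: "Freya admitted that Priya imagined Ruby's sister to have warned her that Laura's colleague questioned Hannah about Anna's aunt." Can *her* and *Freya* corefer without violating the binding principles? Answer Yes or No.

*Freya* is an R-expression; Principle C requires it to be free (not bound by any c-commanding expression).
— her: object of the clause headed by 'warned'; the pronoun does not c-command the R-expression — coreference allowed.

Yes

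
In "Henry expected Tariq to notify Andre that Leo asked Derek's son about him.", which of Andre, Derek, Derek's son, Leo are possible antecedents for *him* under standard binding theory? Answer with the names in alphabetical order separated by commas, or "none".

*him* is a pronoun; Principle B requires it to be free in its binding domain — the clause headed by 'asked'.
— Andre: object of the clause headed by 'notify'; c-commands the pronoun but lies outside its binding domain — allowed.
— Derek: possessor inside the object DP of the clause headed by 'asked'; does not c-command the pronoun — Principle B does not apply; allowed.
— Derek's son: object of the clause headed by 'asked'; c-commands the pronoun within its binding domain — blocked (Principle B).
— Leo: subject of the clause headed by 'asked'; c-commands the pronoun within its binding domain — blocked (Principle B).

Andre, Derek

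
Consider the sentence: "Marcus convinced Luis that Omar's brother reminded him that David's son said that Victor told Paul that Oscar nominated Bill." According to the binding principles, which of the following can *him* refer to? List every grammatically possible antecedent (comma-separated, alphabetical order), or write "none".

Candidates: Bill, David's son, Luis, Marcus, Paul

Luis, Marcus

*him* is a pronoun; Principle B requires it to be free in its binding domain — the clause headed by 'reminded'.
— Bill: object of the clause headed by 'nominated'; is c-commanded by the pronoun; coreference would bind this R-expression — blocked (Principle C).
— David's son: subject of the clause headed by 'said'; is c-commanded by the pronoun; coreference would bind this R-expression — blocked (Principle C).
— Luis: object of the matrix clause; c-commands the pronoun but lies outside its binding domain — allowed.
— Marcus: subject of the matrix clause; c-commands the pronoun but lies outside its binding domain — allowed.
— Paul: object of the clause headed by 'told'; is c-commanded by the pronoun; coreference would bind this R-expression — blocked (Principle C).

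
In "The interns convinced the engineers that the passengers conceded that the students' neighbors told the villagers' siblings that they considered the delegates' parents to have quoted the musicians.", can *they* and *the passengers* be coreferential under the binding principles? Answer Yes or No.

Yes

*the passengers* is an R-expression; Principle C requires it to be free (not bound by any c-commanding expression).
— they: subject of the clause headed by 'considered'; the pronoun does not c-command the R-expression — coreference allowed.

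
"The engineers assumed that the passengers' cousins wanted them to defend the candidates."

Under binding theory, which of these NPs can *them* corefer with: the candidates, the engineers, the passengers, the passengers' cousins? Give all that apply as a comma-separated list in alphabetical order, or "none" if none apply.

*them* is a pronoun; Principle B requires it to be free in its binding domain — the clause headed by 'wanted'.
— the candidates: object of the clause headed by 'defend'; is c-commanded by the pronoun; coreference would bind this R-expression — blocked (Principle C).
— the engineers: subject of the matrix clause; c-commands the pronoun but lies outside its binding domain — allowed.
— the passengers: possessor inside the subject DP of the clause headed by 'wanted'; does not c-command the pronoun — Principle B does not apply; allowed.
— the passengers' cousins: subject of the clause headed by 'wanted'; c-commands the pronoun within its binding domain — blocked (Principle B).

the engineers, the passengers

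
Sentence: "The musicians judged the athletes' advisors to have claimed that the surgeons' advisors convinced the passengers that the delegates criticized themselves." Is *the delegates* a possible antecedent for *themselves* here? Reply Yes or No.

Yes

*themselves* is a reflexive; Principle A requires it to be bound within its binding domain — the clause headed by 'criticized'.
— the delegates: subject of the clause headed by 'criticized'; c-commands the reflexive within its binding domain — allowed (Principle A).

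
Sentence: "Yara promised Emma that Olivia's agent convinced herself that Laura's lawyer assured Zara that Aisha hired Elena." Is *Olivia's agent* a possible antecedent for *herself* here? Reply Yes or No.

*herself* is a reflexive; Principle A requires it to be bound within its binding domain — the clause headed by 'convinced'.
— Olivia's agent: subject of the clause headed by 'convinced'; c-commands the reflexive within its binding domain — allowed (Principle A).

Yes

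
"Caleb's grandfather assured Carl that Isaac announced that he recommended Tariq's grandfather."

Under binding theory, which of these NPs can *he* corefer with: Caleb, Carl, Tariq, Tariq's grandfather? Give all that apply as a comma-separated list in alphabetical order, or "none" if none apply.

*he* is a pronoun; Principle B requires it to be free in its binding domain — the clause headed by 'recommended'.
— Caleb: possessor inside the subject DP of the matrix clause; does not c-command the pronoun — Principle B does not apply; allowed.
— Carl: object of the matrix clause; c-commands the pronoun but lies outside its binding domain — allowed.
— Tariq: possessor inside the object DP of the clause headed by 'recommended'; is c-commanded by the pronoun; coreference would bind this R-expression — blocked (Principle C).
— Tariq's grandfather: object of the clause headed by 'recommended'; is c-commanded by the pronoun; coreference would bind this R-expression — blocked (Principle C).

Caleb, Carl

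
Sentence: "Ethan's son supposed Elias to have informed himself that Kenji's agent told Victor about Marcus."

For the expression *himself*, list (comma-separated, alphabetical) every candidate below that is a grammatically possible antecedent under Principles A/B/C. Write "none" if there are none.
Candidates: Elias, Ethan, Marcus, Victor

Elias

*himself* is a reflexive; Principle A requires it to be bound within its binding domain — the clause headed by 'informed'.
— Elias: subject of the clause headed by 'informed'; c-commands the reflexive within its binding domain — allowed (Principle A).
— Ethan: possessor inside the subject DP of the matrix clause; does not c-command the reflexive — cannot bind it (Principle A).
— Marcus: second object of the clause headed by 'told'; does not c-command the reflexive — cannot bind it (Principle A).
— Victor: object of the clause headed by 'told'; does not c-command the reflexive — cannot bind it (Principle A).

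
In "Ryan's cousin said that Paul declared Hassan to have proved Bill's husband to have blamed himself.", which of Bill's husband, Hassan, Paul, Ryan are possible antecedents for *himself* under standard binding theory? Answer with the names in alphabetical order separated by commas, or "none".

*himself* is a reflexive; Principle A requires it to be bound within its binding domain — the clause headed by 'blamed'.
— Bill's husband: subject of the clause headed by 'blamed'; c-commands the reflexive within its binding domain — allowed (Principle A).
— Hassan: subject of the clause headed by 'proved'; c-commands the reflexive but lies outside its binding domain — cannot bind it (Principle A).
— Paul: subject of the clause headed by 'declared'; c-commands the reflexive but lies outside its binding domain — cannot bind it (Principle A).
— Ryan: possessor inside the subject DP of the matrix clause; does not c-command the reflexive — cannot bind it (Principle A).

Bill's husband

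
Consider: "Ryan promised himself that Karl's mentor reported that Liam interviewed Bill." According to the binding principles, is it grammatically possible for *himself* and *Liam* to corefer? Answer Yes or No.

No

*himself* is a reflexive; Principle A requires it to be bound within its binding domain — the matrix clause.
— Liam: subject of the clause headed by 'interviewed'; does not c-command the reflexive — cannot bind it (Principle A).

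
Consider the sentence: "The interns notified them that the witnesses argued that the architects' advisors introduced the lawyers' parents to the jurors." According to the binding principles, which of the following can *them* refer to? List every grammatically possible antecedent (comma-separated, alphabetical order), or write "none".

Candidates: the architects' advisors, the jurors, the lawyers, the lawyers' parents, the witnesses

*them* is a pronoun; Principle B requires it to be free in its binding domain — the matrix clause.
— the architects' advisors: subject of the clause headed by 'introduced'; is c-commanded by the pronoun; coreference would bind this R-expression — blocked (Principle C).
— the jurors: second object of the clause headed by 'introduced'; is c-commanded by the pronoun; coreference would bind this R-expression — blocked (Principle C).
— the lawyers: possessor inside the object DP of the clause headed by 'introduced'; is c-commanded by the pronoun; coreference would bind this R-expression — blocked (Principle C).
— the lawyers' parents: object of the clause headed by 'introduced'; is c-commanded by the pronoun; coreference would bind this R-expression — blocked (Principle C).
— the witnesses: subject of the clause headed by 'argued'; is c-commanded by the pronoun; coreference would bind this R-expression — blocked (Principle C).

none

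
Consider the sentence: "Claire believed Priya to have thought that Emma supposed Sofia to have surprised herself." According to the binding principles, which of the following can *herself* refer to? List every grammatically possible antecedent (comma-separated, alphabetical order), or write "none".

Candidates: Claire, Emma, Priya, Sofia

*herself* is a reflexive; Principle A requires it to be bound within its binding domain — the clause headed by 'surprised'.
— Claire: subject of the matrix clause; c-commands the reflexive but lies outside its binding domain — cannot bind it (Principle A).
— Emma: subject of the clause headed by 'supposed'; c-commands the reflexive but lies outside its binding domain — cannot bind it (Principle A).
— Priya: subject of the clause headed by 'thought'; c-commands the reflexive but lies outside its binding domain — cannot bind it (Principle A).
— Sofia: subject of the clause headed by 'surprised'; c-commands the reflexive within its binding domain — allowed (Principle A).

Sofia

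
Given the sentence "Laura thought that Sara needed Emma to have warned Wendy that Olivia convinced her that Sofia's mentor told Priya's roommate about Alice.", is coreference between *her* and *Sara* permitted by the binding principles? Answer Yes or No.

*her* is a pronoun; Principle B requires it to be free in its binding domain — the clause headed by 'convinced'.
— Sara: subject of the clause headed by 'needed'; c-commands the pronoun but lies outside its binding domain — allowed.

Yes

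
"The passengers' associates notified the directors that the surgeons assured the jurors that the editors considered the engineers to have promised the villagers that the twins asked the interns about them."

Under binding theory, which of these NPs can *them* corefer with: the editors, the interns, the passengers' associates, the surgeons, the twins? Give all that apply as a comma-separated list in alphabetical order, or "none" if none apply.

*them* is a pronoun; Principle B requires it to be free in its binding domain — the clause headed by 'asked'.
— the editors: subject of the clause headed by 'considered'; c-commands the pronoun but lies outside its binding domain — allowed.
— the interns: object of the clause headed by 'asked'; c-commands the pronoun within its binding domain — blocked (Principle B).
— the passengers' associates: subject of the matrix clause; c-commands the pronoun but lies outside its binding domain — allowed.
— the surgeons: subject of the clause headed by 'assured'; c-commands the pronoun but lies outside its binding domain — allowed.
— the twins: subject of the clause headed by 'asked'; c-commands the pronoun within its binding domain — blocked (Principle B).

the editors, the passengers' associates, the surgeons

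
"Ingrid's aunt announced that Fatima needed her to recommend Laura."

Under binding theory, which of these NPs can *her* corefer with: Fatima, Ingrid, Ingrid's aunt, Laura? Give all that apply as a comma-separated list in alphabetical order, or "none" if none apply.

Ingrid, Ingrid's aunt

*her* is a pronoun; Principle B requires it to be free in its binding domain — the clause headed by 'needed'.
— Fatima: subject of the clause headed by 'needed'; c-commands the pronoun within its binding domain — blocked (Principle B).
— Ingrid: possessor inside the subject DP of the matrix clause; does not c-command the pronoun — Principle B does not apply; allowed.
— Ingrid's aunt: subject of the matrix clause; c-commands the pronoun but lies outside its binding domain — allowed.
— Laura: object of the clause headed by 'recommend'; is c-commanded by the pronoun; coreference would bind this R-expression — blocked (Principle C).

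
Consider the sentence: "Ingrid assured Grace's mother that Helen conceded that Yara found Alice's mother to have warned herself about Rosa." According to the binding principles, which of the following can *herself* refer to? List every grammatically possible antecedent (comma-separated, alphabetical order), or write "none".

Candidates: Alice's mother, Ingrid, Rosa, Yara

Alice's mother

*herself* is a reflexive; Principle A requires it to be bound within its binding domain — the clause headed by 'warned'.
— Alice's mother: subject of the clause headed by 'warned'; c-commands the reflexive within its binding domain — allowed (Principle A).
— Ingrid: subject of the matrix clause; c-commands the reflexive but lies outside its binding domain — cannot bind it (Principle A).
— Rosa: second object of the clause headed by 'warned'; does not c-command the reflexive — cannot bind it (Principle A).
— Yara: subject of the clause headed by 'found'; c-commands the reflexive but lies outside its binding domain — cannot bind it (Principle A).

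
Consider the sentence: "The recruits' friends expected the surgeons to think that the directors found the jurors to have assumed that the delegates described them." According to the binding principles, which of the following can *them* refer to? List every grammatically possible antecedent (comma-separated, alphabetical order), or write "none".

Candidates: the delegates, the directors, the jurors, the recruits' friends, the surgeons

the directors, the jurors, the recruits' friends, the surgeons

*them* is a pronoun; Principle B requires it to be free in its binding domain — the clause headed by 'described'.
— the delegates: subject of the clause headed by 'described'; c-commands the pronoun within its binding domain — blocked (Principle B).
— the directors: subject of the clause headed by 'found'; c-commands the pronoun but lies outside its binding domain — allowed.
— the jurors: subject of the clause headed by 'assumed'; c-commands the pronoun but lies outside its binding domain — allowed.
— the recruits' friends: subject of the matrix clause; c-commands the pronoun but lies outside its binding domain — allowed.
— the surgeons: subject of the clause headed by 'think'; c-commands the pronoun but lies outside its binding domain — allowed.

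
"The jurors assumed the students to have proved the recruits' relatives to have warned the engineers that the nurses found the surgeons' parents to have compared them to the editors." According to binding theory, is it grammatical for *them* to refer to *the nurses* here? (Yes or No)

*the nurses* is an R-expression; Principle C requires it to be free (not bound by any c-commanding expression).
— them: object of the clause headed by 'compared'; the pronoun does not c-command the R-expression — coreference allowed.

Yes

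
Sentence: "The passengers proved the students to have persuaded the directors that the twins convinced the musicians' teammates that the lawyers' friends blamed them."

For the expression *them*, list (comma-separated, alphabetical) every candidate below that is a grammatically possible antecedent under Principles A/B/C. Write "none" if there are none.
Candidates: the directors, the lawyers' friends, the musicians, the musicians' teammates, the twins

the directors, the musicians, the musicians' teammates, the twins

*them* is a pronoun; Principle B requires it to be free in its binding domain — the clause headed by 'blamed'.
— the directors: object of the clause headed by 'persuaded'; c-commands the pronoun but lies outside its binding domain — allowed.
— the lawyers' friends: subject of the clause headed by 'blamed'; c-commands the pronoun within its binding domain — blocked (Principle B).
— the musicians: possessor inside the object DP of the clause headed by 'convinced'; does not c-command the pronoun — Principle B does not apply; allowed.
— the musicians' teammates: object of the clause headed by 'convinced'; c-commands the pronoun but lies outside its binding domain — allowed.
— the twins: subject of the clause headed by 'convinced'; c-commands the pronoun but lies outside its binding domain — allowed.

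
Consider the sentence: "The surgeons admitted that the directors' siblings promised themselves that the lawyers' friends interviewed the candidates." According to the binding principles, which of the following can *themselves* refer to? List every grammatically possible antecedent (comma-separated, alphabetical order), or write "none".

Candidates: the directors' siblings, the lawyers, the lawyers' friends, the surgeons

*themselves* is a reflexive; Principle A requires it to be bound within its binding domain — the clause headed by 'promised'.
— the directors' siblings: subject of the clause headed by 'promised'; c-commands the reflexive within its binding domain — allowed (Principle A).
— the lawyers: possessor inside the subject DP of the clause headed by 'interviewed'; does not c-command the reflexive — cannot bind it (Principle A).
— the lawyers' friends: subject of the clause headed by 'interviewed'; does not c-command the reflexive — cannot bind it (Principle A).
— the surgeons: subject of the matrix clause; c-commands the reflexive but lies outside its binding domain — cannot bind it (Principle A).

the directors' siblings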